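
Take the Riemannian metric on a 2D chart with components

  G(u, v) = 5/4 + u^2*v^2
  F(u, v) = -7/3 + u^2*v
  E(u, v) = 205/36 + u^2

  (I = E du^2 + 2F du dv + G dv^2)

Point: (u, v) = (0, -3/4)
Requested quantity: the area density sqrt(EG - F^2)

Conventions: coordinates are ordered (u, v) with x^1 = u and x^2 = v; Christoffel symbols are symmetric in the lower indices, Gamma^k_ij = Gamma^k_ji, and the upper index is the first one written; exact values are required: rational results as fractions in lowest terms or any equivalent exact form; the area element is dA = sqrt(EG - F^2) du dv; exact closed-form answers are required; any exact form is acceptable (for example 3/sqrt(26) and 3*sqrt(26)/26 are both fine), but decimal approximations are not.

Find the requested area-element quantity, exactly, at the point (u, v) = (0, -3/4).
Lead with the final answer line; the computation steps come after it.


Answer: sqrt(EG - F^2) = sqrt(241)/12

E = 205/36, F = -7/3, G = 5/4; EG - F^2 = 241/144


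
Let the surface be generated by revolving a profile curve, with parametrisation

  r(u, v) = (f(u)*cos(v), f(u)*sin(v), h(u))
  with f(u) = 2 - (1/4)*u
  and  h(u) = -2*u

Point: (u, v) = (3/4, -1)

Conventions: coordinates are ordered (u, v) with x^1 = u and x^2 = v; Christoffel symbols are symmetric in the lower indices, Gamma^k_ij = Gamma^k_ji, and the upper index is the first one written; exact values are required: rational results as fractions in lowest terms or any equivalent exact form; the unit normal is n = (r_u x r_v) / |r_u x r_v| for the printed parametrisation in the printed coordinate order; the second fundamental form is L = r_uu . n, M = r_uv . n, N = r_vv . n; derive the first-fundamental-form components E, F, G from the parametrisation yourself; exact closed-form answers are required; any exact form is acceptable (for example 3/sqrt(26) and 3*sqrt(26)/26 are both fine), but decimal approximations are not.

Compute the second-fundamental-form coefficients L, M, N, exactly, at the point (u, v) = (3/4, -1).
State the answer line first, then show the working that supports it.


Answer: L = 0, M = 0, N = -29*sqrt(65)/130

f = 29/16, f' = -1/4, f'' = 0, h' = -2, h'' = 0
E = 65/16, F = 0, G = 841/256; answer radicand W^2 = 65/16
unnormalised second-form numerators: l = 0, m = 0, n = -29/8; L = l/sqrt(65/16), and similarly M = m/sqrt(W^2), N = n/sqrt(W^2)


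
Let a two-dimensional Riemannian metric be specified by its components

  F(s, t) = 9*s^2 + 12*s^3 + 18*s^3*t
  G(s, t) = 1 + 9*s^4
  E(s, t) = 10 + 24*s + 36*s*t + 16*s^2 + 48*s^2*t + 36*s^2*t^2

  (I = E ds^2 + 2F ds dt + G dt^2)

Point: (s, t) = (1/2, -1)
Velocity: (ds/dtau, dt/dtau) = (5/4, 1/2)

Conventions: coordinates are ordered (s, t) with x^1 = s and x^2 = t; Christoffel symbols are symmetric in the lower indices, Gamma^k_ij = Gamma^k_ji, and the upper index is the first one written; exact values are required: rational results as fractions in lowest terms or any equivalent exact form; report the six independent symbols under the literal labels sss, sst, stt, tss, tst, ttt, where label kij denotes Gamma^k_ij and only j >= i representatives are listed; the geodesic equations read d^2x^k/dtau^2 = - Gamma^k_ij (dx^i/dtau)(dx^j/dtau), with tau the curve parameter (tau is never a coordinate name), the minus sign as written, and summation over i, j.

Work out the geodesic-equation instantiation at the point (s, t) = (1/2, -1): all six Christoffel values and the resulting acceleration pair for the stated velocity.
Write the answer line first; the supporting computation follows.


Answer: Gamma_sss = -64/89, Gamma_sst = 96/89, Gamma_stt = 0, Gamma_tss = -24/89, Gamma_tst = 36/89, Gamma_ttt = 0; accelerations (d^2s/dtau^2, d^2t/dtau^2) = (-20/89, -15/178)

E = 5, F = 3/2, G = 25/16 at the point
E_s = -8, E_t = 12, F_s = 9/2, F_t = 9/4, G_s = 9/2, G_t = 0
EG - F^2 = 89/16;  g^inv = (16/89) * [[25/16, -3/2], [-3/2, 5]]
first-kind symbols [ij,l] = (1/2)(d_i g_jl + d_j g_il - d_l g_ij): [ss,s] = E_s/2 = -4, [ss,t] = F_s - E_t/2 = -3/2, [st,s] = E_t/2 = 6, [st,t] = G_s/2 = 9/4, [tt,s] = F_t - G_s/2 = 0, [tt,t] = G_t/2 = 0
Gamma^s_ij = (G*[ij,s] - F*[ij,t])/(EG - F^2), Gamma^t_ij = (E*[ij,t] - F*[ij,s])/(EG - F^2)
Gamma_sss = -64/89, Gamma_sst = 96/89, Gamma_stt = 0, Gamma_tss = -24/89, Gamma_tst = 36/89, Gamma_ttt = 0
d^2s/dtau^2 = -(Gamma_sss*(5/4)^2 + 2*Gamma_sst*(5/4)*(1/2) + Gamma_stt*(1/2)^2) = -20/89
d^2t/dtau^2 = -(Gamma_tss*(5/4)^2 + 2*Gamma_tst*(5/4)*(1/2) + Gamma_ttt*(1/2)^2) = -15/178


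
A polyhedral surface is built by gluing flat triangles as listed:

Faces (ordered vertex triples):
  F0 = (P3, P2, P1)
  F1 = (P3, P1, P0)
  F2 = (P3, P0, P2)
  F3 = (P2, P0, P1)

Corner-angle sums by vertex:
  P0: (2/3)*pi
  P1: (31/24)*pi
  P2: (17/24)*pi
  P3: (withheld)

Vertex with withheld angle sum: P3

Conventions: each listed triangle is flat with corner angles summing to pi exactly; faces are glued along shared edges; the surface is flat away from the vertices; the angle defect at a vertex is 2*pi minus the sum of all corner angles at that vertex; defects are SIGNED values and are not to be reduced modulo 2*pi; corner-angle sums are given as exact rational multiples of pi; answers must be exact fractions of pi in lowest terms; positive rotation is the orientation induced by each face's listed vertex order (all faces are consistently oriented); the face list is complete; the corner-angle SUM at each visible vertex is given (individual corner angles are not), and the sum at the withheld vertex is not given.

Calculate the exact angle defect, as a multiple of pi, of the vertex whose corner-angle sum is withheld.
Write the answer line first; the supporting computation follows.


Answer: defect(P3) = (2/3)*pi

V = 4, E = 6, F = 4; chi = V - E + F = 2
Gauss-Bonnet: total defect = 2*pi*chi = 4*pi; visible defects sum to (10/3)*pi


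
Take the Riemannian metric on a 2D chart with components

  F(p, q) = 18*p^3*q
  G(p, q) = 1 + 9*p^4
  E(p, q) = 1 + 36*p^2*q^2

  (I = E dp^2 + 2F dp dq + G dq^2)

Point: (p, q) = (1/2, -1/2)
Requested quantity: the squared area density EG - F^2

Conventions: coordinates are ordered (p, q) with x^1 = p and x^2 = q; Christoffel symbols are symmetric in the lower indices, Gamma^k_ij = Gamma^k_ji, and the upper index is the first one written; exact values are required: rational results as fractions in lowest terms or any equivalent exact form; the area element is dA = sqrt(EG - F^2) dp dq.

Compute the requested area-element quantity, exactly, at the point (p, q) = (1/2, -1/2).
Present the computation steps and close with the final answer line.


E = 13/4, F = -9/8, G = 25/16; EG - F^2 = 61/16

Answer: EG - F^2 = 61/16


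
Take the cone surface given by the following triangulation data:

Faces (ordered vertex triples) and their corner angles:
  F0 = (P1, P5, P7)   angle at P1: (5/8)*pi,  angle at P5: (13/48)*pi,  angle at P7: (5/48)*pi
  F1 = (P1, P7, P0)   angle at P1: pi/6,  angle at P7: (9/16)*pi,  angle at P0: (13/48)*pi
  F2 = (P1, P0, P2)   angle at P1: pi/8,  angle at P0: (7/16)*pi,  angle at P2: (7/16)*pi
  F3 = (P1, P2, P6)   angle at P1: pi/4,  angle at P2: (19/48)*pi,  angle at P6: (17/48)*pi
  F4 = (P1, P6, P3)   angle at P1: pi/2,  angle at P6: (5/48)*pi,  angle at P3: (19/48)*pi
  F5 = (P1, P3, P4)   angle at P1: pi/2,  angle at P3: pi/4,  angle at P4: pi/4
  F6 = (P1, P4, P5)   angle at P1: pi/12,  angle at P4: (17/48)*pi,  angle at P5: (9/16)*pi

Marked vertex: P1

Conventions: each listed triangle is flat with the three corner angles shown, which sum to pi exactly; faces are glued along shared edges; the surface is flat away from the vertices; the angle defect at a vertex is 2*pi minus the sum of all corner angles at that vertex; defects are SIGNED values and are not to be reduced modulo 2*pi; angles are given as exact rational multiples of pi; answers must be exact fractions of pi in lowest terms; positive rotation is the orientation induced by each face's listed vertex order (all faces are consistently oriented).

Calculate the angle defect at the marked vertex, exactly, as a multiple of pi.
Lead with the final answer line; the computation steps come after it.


Answer: defect(P1) = -pi/4

Sum of corner angles at P1: (9/4)*pi
defect = 2*pi - (9/4)*pi


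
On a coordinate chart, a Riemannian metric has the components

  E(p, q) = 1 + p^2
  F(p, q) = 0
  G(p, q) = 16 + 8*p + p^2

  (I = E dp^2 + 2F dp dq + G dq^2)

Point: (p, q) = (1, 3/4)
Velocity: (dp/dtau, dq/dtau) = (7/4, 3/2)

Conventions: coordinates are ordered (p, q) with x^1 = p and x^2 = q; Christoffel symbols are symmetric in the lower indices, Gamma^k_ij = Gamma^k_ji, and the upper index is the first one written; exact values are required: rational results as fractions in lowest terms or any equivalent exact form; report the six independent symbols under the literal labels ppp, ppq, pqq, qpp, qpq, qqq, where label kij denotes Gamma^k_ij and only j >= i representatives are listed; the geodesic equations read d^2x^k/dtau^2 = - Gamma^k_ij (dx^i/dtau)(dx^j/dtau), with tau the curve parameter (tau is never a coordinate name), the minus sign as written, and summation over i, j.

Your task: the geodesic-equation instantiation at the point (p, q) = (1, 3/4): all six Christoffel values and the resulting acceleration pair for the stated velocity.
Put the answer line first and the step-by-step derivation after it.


Answer: Gamma_ppp = 1/2, Gamma_ppq = 0, Gamma_pqq = -5/2, Gamma_qpp = 0, Gamma_qpq = 1/5, Gamma_qqq = 0; accelerations (d^2p/dtau^2, d^2q/dtau^2) = (131/32, -21/20)

E = 2, F = 0, G = 25 at the point
E_p = 2, E_q = 0, F_p = 0, F_q = 0, G_p = 10, G_q = 0
EG - F^2 = 50;  g^inv = (1/50) * [[25, 0], [0, 2]]
first-kind symbols [ij,l] = (1/2)(d_i g_jl + d_j g_il - d_l g_ij): [pp,p] = E_p/2 = 1, [pp,q] = F_p - E_q/2 = 0, [pq,p] = E_q/2 = 0, [pq,q] = G_p/2 = 5, [qq,p] = F_q - G_p/2 = -5, [qq,q] = G_q/2 = 0
Gamma^p_ij = (G*[ij,p] - F*[ij,q])/(EG - F^2), Gamma^q_ij = (E*[ij,q] - F*[ij,p])/(EG - F^2)
Gamma_ppp = 1/2, Gamma_ppq = 0, Gamma_pqq = -5/2, Gamma_qpp = 0, Gamma_qpq = 1/5, Gamma_qqq = 0
d^2p/dtau^2 = -(Gamma_ppp*(7/4)^2 + 2*Gamma_ppq*(7/4)*(3/2) + Gamma_pqq*(3/2)^2) = 131/32
d^2q/dtau^2 = -(Gamma_qpp*(7/4)^2 + 2*Gamma_qpq*(7/4)*(3/2) + Gamma_qqq*(3/2)^2) = -21/20


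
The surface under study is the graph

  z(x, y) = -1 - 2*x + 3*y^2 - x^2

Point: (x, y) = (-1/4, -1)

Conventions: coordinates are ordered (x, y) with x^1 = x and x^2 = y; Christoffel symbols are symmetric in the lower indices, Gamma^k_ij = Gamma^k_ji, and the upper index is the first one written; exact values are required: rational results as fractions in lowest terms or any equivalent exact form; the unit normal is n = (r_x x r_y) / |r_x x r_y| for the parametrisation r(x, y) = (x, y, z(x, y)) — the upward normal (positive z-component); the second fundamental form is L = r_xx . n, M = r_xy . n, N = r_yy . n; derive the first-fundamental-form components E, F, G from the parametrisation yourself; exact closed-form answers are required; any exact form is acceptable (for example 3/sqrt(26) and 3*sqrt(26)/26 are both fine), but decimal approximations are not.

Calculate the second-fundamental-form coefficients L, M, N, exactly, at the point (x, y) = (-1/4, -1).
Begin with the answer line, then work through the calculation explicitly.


Answer: L = -4*sqrt(157)/157, M = 0, N = 12*sqrt(157)/157

z_x = -3/2, z_y = -6, z_xx = -2, z_xy = 0, z_yy = 6
E = 13/4, F = 9, G = 37; answer radicand W^2 = 157/4
unnormalised second-form numerators: l = -2, m = 0, n = 6; L = l/sqrt(157/4), and similarly M = m/sqrt(W^2), N = n/sqrt(W^2)


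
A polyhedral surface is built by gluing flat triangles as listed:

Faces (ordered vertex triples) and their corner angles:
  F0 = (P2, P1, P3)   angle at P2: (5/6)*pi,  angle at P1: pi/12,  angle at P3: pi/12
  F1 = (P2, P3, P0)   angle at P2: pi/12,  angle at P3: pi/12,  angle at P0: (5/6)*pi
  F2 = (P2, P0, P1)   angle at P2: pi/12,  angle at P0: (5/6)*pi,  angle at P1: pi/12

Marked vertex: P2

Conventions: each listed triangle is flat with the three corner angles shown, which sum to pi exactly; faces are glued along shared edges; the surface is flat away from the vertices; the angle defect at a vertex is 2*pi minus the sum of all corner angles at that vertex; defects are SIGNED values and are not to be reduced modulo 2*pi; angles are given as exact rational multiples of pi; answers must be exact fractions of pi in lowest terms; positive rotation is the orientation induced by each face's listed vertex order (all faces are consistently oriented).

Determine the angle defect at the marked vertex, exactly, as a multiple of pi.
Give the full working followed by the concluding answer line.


Sum of corner angles at P2: pi
defect = 2*pi - pi

Answer: defect(P2) = pi


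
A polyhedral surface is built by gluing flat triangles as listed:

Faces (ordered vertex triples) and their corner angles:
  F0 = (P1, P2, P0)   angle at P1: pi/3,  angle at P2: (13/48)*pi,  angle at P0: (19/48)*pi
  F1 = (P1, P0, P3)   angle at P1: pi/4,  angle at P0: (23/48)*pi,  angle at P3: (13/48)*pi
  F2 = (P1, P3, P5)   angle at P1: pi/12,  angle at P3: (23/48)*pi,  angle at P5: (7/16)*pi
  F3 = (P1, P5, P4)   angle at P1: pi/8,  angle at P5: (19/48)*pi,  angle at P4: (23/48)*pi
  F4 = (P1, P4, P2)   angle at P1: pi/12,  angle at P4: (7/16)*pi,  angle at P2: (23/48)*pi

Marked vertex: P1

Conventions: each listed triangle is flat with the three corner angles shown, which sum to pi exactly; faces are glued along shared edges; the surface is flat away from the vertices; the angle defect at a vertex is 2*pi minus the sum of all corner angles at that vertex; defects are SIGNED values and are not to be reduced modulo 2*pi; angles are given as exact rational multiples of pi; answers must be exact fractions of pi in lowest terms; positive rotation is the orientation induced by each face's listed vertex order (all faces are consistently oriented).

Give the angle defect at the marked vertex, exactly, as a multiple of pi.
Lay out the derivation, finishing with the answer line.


Sum of corner angles at P1: (7/8)*pi
defect = 2*pi - (7/8)*pi

Answer: defect(P1) = (9/8)*pi


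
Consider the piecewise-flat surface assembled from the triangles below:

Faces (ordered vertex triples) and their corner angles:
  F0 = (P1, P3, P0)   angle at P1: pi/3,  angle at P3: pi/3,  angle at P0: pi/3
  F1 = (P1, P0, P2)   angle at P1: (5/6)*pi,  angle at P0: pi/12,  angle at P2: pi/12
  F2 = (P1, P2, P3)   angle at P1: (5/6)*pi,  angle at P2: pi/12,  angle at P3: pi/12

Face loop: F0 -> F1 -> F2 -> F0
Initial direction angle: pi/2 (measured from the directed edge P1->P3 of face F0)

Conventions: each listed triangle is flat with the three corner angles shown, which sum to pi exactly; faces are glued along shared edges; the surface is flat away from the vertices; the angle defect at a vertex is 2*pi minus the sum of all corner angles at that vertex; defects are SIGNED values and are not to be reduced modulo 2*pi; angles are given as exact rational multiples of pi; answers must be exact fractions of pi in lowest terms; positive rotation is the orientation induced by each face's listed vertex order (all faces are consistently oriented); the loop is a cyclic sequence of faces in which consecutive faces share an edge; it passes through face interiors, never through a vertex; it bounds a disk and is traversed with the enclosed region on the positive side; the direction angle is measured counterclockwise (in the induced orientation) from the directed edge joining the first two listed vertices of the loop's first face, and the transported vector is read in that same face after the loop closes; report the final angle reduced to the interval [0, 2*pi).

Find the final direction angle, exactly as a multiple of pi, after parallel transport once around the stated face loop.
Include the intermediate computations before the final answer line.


enclosed vertex P1: corner angles sum to 2*pi, defect = 2*pi - 2*pi = 0
final direction = starting direction + enclosed defect total, reduced mod 2*pi (induced orientation)
final angle = pi/2 + 0 = pi/2 (mod 2*pi)

Answer: final direction angle = pi/2


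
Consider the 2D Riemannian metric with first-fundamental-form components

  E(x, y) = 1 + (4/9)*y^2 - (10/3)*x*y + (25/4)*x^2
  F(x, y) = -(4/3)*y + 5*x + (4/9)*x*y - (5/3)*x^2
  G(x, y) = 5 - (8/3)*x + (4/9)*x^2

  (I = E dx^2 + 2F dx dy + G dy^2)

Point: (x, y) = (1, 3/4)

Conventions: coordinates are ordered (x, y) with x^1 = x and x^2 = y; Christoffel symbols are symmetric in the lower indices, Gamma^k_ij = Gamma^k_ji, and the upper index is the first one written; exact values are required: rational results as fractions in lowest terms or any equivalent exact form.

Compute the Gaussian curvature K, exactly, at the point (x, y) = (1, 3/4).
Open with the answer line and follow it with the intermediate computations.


Answer: K = -36/3721

E = 5, F = 8/3, G = 25/9, EG - F^2 = 61/9 at the point
E_x = 10, E_y = -8/3, F_x = 2, F_y = -8/9, G_x = -16/9, G_y = 0
E_yy = 8/9, F_xy = 4/9, G_xx = 8/9
Brioschi: K = (det M1 - det M2) / (EG - F^2)^2 with the standard first/second-derivative matrices M1, M2.
M1 = [[-E_yy/2 + F_xy - G_xx/2, E_x/2, F_x - E_y/2], [F_y - G_x/2, E, F], [G_y/2, F, G]] = [[-4/9, 5, 10/3], [0, 5, 8/3], [0, 8/3, 25/9]]; det M1 = -244/81
M2 = [[0, E_y/2, G_x/2], [E_y/2, E, F], [G_x/2, F, G]] = [[0, -4/3, -8/9], [-4/3, 5, 8/3], [-8/9, 8/3, 25/9]]; det M2 = -208/81
det M1 - det M2 = -4/9; K = -4/9 / (61/9)^2 = -36/3721


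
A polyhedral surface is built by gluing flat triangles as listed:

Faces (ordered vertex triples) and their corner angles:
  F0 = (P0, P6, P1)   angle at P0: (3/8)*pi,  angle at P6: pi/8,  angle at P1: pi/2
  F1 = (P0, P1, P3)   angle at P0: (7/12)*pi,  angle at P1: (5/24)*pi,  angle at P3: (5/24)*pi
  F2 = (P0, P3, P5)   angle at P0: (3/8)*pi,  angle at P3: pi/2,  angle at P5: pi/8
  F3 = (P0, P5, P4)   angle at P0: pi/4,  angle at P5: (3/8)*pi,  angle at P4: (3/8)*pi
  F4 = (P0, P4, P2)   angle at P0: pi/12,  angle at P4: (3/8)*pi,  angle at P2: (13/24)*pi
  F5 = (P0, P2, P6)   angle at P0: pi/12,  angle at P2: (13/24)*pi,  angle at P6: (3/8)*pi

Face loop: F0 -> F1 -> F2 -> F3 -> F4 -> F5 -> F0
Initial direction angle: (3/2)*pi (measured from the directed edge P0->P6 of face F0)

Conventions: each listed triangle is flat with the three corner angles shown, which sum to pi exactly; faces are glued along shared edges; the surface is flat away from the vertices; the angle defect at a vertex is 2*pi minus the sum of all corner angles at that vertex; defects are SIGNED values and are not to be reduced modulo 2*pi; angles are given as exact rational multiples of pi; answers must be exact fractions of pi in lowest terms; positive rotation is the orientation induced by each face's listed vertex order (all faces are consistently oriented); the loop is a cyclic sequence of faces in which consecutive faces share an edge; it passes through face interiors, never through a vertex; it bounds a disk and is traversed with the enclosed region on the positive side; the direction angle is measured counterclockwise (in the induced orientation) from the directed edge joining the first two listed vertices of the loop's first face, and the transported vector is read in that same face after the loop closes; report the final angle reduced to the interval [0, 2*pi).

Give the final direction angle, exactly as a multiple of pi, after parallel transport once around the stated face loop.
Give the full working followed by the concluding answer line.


enclosed vertex P0: corner angles sum to (7/4)*pi, defect = 2*pi - (7/4)*pi = pi/4
holonomy = initial angle + sum of enclosed defects (mod 2*pi), positive in the induced orientation
final angle = (3/2)*pi + pi/4 = (7/4)*pi (mod 2*pi)

Answer: final direction angle = (7/4)*pi


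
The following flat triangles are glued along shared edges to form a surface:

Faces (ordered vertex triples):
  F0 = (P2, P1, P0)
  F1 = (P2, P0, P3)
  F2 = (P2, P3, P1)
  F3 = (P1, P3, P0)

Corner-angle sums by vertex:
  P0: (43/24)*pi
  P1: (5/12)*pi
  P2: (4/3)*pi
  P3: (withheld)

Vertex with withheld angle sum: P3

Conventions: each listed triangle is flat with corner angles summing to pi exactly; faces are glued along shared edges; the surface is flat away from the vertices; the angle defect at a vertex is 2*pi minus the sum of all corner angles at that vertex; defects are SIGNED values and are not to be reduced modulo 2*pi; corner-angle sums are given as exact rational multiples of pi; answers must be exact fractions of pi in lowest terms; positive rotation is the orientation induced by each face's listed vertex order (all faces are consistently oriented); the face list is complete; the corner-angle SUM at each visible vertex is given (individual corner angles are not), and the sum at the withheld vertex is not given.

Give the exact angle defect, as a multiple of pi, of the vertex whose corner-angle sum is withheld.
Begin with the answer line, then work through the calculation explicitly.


Answer: defect(P3) = (37/24)*pi

V = 4, E = 6, F = 4; chi = V - E + F = 2
Gauss-Bonnet: total defect = 2*pi*chi = 4*pi; visible defects sum to (59/24)*pi


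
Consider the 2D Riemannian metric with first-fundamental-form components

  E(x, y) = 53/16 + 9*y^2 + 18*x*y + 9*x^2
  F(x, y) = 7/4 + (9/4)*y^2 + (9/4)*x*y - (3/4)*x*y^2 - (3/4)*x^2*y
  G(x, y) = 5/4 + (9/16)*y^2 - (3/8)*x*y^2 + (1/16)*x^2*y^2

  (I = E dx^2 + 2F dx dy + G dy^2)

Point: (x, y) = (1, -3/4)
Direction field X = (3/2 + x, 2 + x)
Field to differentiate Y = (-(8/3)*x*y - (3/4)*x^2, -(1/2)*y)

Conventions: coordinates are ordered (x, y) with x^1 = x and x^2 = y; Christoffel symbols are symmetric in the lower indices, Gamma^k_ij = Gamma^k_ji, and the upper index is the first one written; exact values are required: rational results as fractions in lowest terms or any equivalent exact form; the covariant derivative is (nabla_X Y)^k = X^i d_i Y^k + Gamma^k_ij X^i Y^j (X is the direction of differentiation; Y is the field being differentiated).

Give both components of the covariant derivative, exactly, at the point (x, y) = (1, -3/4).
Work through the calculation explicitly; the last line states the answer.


E = 31/8, F = 47/32, G = 89/64 at the point
E_x = 9/2, E_y = 9/2, F_x = -63/64, F_y = -3/4, G_x = -9/64, G_y = -3/8
EG - F^2 = 3309/1024;  g^inv = (1024/3309) * [[89/64, -47/32], [-47/32, 31/8]]
first-kind symbols [ij,l] = (1/2)(d_i g_jl + d_j g_il - d_l g_ij): [xx,x] = E_x/2 = 9/4, [xx,y] = F_x - E_y/2 = -207/64, [xy,x] = E_y/2 = 9/4, [xy,y] = G_x/2 = -9/128, [yy,x] = F_y - G_x/2 = -87/128, [yy,y] = G_y/2 = -3/16
Gamma^x_ij = (G*[ij,x] - F*[ij,y])/(EG - F^2), Gamma^y_ij = (E*[ij,y] - F*[ij,x])/(EG - F^2)
Gamma_xxx = 5379/2206, Gamma_xxy = 4413/4412, Gamma_xyy = -1829/8824, Gamma_yxx = -5406/1103, Gamma_yxy = -1221/1103, Gamma_yyy = 371/4412
X = (5/2, 3), Y = (5/4, 3/8) at the point

Answer: (nabla_X Y)^x = 187959/35296, (nabla_X Y)^y = -773355/35296


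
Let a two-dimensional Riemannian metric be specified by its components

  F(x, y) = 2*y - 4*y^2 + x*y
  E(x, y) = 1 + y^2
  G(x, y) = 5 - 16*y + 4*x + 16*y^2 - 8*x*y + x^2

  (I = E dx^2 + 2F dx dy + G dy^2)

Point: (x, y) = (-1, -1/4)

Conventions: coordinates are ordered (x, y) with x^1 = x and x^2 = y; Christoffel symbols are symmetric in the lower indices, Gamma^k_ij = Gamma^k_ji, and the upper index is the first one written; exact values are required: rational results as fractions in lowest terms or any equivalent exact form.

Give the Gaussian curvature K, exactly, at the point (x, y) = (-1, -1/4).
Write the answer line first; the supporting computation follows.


Answer: K = -256/6561

E = 17/16, F = -1/2, G = 5, EG - F^2 = 81/16 at the point
E_x = 0, E_y = -1/2, F_x = -1/4, F_y = 3, G_x = 4, G_y = -16
E_yy = 2, F_xy = 1, G_xx = 2
Using the Brioschi determinant formula for K from the metric derivatives:
M1 = [[-E_yy/2 + F_xy - G_xx/2, E_x/2, F_x - E_y/2], [F_y - G_x/2, E, F], [G_y/2, F, G]] = [[-1, 0, 0], [1, 17/16, -1/2], [-8, -1/2, 5]]; det M1 = -81/16
M2 = [[0, E_y/2, G_x/2], [E_y/2, E, F], [G_x/2, F, G]] = [[0, -1/4, 2], [-1/4, 17/16, -1/2], [2, -1/2, 5]]; det M2 = -65/16
det M1 - det M2 = -1; K = -1 / (81/16)^2 = -256/6561


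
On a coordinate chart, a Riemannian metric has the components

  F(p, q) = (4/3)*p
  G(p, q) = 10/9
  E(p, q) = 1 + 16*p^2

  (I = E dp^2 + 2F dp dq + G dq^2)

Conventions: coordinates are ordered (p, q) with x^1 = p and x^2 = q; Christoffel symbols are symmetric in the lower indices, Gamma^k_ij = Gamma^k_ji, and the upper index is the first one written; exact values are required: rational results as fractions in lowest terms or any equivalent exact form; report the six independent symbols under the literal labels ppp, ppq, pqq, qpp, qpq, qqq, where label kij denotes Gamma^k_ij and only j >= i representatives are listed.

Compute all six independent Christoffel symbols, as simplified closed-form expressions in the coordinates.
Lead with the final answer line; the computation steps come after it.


Answer: Gamma_ppp = 72*p/(72*p^2 + 5), Gamma_ppq = 0, Gamma_pqq = 0, Gamma_qpp = 6/(72*p^2 + 5), Gamma_qpq = 0, Gamma_qqq = 0

E = 1 + 16*p^2; F = (4/3)*p; G = 10/9
Gamma^k_ij = (1/2) g^{kl} (d_i g_jl + d_j g_il - d_l g_ij), with g^inv = (1/(EG-F^2)) [[G, -F], [-F, E]]
first partials: E_p = 32*p, E_q = 0, F_p = 4/3, F_q = 0, G_p = 0, G_q = 0
D = EG - F^2 = 10/9 + 16*p^2
expanded: Gamma^p_pp = (G E_p - 2F F_p + F E_q)/(2D), Gamma^p_pq = (G E_q - F G_p)/(2D), Gamma^p_qq = (2G F_q - G G_p - F G_q)/(2D), Gamma^q_pp = (2E F_p - E E_q - F E_p)/(2D), Gamma^q_pq = (E G_p - F E_q)/(2D), Gamma^q_qq = (E G_q - 2F F_q + F G_p)/(2D); substitute and cancel common factors


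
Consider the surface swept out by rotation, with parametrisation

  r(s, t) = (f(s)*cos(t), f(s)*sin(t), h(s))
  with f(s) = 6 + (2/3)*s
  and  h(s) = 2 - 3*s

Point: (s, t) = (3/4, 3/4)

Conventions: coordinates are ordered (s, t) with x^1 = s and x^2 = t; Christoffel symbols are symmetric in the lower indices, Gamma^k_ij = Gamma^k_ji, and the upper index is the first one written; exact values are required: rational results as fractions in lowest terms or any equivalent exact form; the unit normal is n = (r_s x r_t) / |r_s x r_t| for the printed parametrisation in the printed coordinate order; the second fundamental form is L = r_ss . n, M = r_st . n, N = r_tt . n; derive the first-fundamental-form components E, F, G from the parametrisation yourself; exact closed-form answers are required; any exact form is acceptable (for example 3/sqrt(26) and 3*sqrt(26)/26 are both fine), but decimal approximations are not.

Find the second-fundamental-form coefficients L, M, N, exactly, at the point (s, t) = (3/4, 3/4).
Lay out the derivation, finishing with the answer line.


f = 13/2, f' = 2/3, f'' = 0, h' = -3, h'' = 0
E = 85/9, F = 0, G = 169/4; answer radicand W^2 = 85/9
unnormalised second-form numerators: l = 0, m = 0, n = -39/2; L = l/sqrt(85/9), and similarly M = m/sqrt(W^2), N = n/sqrt(W^2)

Answer: L = 0, M = 0, N = -117*sqrt(85)/170


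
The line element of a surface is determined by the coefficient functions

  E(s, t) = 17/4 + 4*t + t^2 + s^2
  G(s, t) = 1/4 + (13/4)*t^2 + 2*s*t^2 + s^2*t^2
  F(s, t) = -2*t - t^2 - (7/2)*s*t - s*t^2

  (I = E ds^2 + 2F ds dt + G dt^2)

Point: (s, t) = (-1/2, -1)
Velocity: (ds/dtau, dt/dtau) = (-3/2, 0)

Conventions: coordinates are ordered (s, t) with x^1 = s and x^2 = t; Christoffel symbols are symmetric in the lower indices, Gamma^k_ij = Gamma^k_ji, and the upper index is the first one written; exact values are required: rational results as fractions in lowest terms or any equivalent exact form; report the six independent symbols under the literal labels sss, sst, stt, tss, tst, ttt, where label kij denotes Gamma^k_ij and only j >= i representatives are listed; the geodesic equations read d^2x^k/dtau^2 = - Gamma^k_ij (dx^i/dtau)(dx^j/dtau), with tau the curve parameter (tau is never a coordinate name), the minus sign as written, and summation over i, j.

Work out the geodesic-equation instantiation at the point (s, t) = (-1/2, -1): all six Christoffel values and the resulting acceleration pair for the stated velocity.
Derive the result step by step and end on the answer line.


E = 3/2, F = -1/4, G = 11/4 at the point
E_s = -1, E_t = 2, F_s = 5/2, F_t = 3/4, G_s = 1, G_t = -5
EG - F^2 = 65/16;  g^inv = (16/65) * [[11/4, 1/4], [1/4, 3/2]]
first-kind symbols [ij,l] = (1/2)(d_i g_jl + d_j g_il - d_l g_ij): [ss,s] = E_s/2 = -1/2, [ss,t] = F_s - E_t/2 = 3/2, [st,s] = E_t/2 = 1, [st,t] = G_s/2 = 1/2, [tt,s] = F_t - G_s/2 = 1/4, [tt,t] = G_t/2 = -5/2
Gamma^s_ij = (G*[ij,s] - F*[ij,t])/(EG - F^2), Gamma^t_ij = (E*[ij,t] - F*[ij,s])/(EG - F^2)
Gamma_sss = -16/65, Gamma_sst = 46/65, Gamma_stt = 1/65, Gamma_tss = 34/65, Gamma_tst = 16/65, Gamma_ttt = -59/65
d^2s/dtau^2 = -(Gamma_sss*(-3/2)^2 + 2*Gamma_sst*(-3/2)*(0) + Gamma_stt*(0)^2) = 36/65
d^2t/dtau^2 = -(Gamma_tss*(-3/2)^2 + 2*Gamma_tst*(-3/2)*(0) + Gamma_ttt*(0)^2) = -153/130

Answer: Gamma_sss = -16/65, Gamma_sst = 46/65, Gamma_stt = 1/65, Gamma_tss = 34/65, Gamma_tst = 16/65, Gamma_ttt = -59/65; accelerations (d^2s/dtau^2, d^2t/dtau^2) = (36/65, -153/130)


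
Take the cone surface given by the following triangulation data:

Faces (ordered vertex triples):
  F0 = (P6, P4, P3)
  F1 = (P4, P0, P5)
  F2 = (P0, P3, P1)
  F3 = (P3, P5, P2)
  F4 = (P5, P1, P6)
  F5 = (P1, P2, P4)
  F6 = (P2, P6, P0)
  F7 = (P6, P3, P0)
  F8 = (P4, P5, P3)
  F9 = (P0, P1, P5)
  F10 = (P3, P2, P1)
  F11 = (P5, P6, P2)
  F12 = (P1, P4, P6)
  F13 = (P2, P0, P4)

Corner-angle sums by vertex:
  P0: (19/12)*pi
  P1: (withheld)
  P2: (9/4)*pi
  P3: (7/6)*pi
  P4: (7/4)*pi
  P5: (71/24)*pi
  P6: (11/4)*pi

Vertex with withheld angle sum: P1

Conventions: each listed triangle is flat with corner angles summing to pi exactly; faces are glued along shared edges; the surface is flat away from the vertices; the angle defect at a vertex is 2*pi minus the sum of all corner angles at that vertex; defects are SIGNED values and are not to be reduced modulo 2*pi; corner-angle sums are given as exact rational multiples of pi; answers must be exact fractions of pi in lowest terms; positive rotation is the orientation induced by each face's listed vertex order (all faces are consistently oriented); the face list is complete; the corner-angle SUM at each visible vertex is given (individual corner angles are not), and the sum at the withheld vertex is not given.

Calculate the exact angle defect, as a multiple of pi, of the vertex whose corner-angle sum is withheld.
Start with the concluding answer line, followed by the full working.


Answer: defect(P1) = (11/24)*pi

V = 7, E = 21, F = 14; chi = V - E + F = 0
Gauss-Bonnet: total defect = 2*pi*chi = 0; visible defects sum to (-11/24)*pi


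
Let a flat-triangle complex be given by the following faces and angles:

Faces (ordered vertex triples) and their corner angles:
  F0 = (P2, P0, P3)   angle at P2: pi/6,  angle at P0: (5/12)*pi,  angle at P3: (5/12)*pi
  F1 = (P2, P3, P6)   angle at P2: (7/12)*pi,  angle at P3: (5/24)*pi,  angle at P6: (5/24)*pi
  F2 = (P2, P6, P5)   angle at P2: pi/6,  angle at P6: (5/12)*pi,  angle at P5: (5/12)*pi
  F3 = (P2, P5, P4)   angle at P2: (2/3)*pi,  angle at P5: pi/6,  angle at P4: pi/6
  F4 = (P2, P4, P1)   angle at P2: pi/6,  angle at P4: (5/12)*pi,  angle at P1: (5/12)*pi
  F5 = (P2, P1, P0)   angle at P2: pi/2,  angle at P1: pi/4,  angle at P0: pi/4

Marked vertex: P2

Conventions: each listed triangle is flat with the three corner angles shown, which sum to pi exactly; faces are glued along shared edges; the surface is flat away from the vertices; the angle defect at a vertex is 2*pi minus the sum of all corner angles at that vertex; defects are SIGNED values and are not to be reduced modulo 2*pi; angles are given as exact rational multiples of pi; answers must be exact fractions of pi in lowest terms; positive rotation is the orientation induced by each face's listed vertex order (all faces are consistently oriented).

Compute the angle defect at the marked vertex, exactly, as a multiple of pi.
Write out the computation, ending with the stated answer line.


Sum of corner angles at P2: (9/4)*pi
defect = 2*pi - (9/4)*pi

Answer: defect(P2) = -pi/4


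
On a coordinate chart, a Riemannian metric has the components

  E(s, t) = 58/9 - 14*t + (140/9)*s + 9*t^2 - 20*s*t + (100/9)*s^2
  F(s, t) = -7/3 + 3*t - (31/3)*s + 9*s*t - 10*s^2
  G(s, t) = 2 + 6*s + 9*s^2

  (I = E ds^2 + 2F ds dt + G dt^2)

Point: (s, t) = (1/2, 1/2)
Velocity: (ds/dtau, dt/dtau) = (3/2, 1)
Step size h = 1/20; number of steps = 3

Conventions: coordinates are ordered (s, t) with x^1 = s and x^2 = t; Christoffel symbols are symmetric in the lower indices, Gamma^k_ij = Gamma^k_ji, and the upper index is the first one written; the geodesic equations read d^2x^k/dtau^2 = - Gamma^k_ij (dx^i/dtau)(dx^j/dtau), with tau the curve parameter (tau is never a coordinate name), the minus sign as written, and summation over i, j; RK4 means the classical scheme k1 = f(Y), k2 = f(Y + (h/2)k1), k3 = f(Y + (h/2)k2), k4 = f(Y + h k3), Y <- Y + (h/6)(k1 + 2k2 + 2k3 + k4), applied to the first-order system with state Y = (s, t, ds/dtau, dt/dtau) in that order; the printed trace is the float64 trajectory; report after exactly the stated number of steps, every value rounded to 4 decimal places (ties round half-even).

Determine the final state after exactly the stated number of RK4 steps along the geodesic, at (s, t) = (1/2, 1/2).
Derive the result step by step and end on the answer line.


f(Y) = (ds/dtau, dt/dtau, -Gamma^s_ij Y'^i Y'^j, -Gamma^t_ij Y'^i Y'^j) with the Gammas evaluated at the stage position; h = 0.050000; intermediate values shown to 6 dp
step 0: s = 0.5000, t = 0.5000, ds/dtau = 1.5000, dt/dtau = 1.0000
step 1:
  k1: at (s, t) = (0.500000, 0.500000), (ds/dtau, dt/dtau) = (1.500000, 1.000000); Gamma_sss = 0.617284, Gamma_sst = -0.555556, Gamma_stt = 0.000000, Gamma_tss = -0.617284, Gamma_tst = 0.555556, Gamma_ttt = 0.000000; k1 = (1.500000, 1.000000, 0.277778, -0.277778)
  k2: at (s, t) = (0.537500, 0.525000), (ds/dtau, dt/dtau) = (1.506944, 0.993056); Gamma_sss = 0.593258, Gamma_sst = -0.533932, Gamma_stt = 0.000000, Gamma_tss = -0.607799, Gamma_tst = 0.547019, Gamma_ttt = 0.000000; k2 = (1.506944, 0.993056, 0.250819, -0.256966)
  k3: at (s, t) = (0.537674, 0.524826), (ds/dtau, dt/dtau) = (1.506270, 0.993576); Gamma_sss = 0.593169, Gamma_sst = -0.533852, Gamma_stt = 0.000000, Gamma_tss = -0.607567, Gamma_tst = 0.546810, Gamma_ttt = 0.000000; k3 = (1.506270, 0.993576, 0.252108, -0.258227)
  k4: at (s, t) = (0.575314, 0.549679), (ds/dtau, dt/dtau) = (1.512605, 0.987089); Gamma_sss = 0.570571, Gamma_sst = -0.513514, Gamma_stt = 0.000000, Gamma_tss = -0.597747, Gamma_tst = 0.537972, Gamma_ttt = 0.000000; k4 = (1.512605, 0.987089, 0.227978, -0.238836)
  Y <- Y + (h/6)(k1 + 2k2 + 2k3 + k4): s = 0.5753, t = 0.5497, ds/dtau = 1.5126, dt/dtau = 0.9871
step 2:
  k1: at (s, t) = (0.575325, 0.549670), (ds/dtau, dt/dtau) = (1.512597, 0.987108); Gamma_sss = 0.570565, Gamma_sst = -0.513509, Gamma_stt = 0.000000, Gamma_tss = -0.597733, Gamma_tst = 0.537960, Gamma_ttt = 0.000000; k1 = (1.512597, 0.987108, 0.228012, -0.238869)
  k2: at (s, t) = (0.613140, 0.574347), (ds/dtau, dt/dtau) = (1.518297, 0.981137); Gamma_sss = 0.549279, Gamma_sst = -0.494351, Gamma_stt = 0.000000, Gamma_tss = -0.587634, Gamma_tst = 0.528871, Gamma_ttt = 0.000000; k2 = (1.518297, 0.981137, 0.206615, -0.221042)
  k3: at (s, t) = (0.613283, 0.574198), (ds/dtau, dt/dtau) = (1.517762, 0.981582); Gamma_sss = 0.549220, Gamma_sst = -0.494298, Gamma_stt = 0.000000, Gamma_tss = -0.587455, Gamma_tst = 0.528710, Gamma_ttt = 0.000000; k3 = (1.517762, 0.981582, 0.207635, -0.222089)
  k4: at (s, t) = (0.651213, 0.598749), (ds/dtau, dt/dtau) = (1.522978, 0.976004); Gamma_sss = 0.529193, Gamma_sst = -0.476273, Gamma_stt = 0.000000, Gamma_tss = -0.577238, Gamma_tst = 0.519514, Gamma_ttt = 0.000000; k4 = (1.522978, 0.976004, 0.188454, -0.205564)
  Y <- Y + (h/6)(k1 + 2k2 + 2k3 + k4): s = 0.6512, t = 0.5987, ds/dtau = 1.5230, dt/dtau = 0.9760
step 3:
  k1: at (s, t) = (0.651223, 0.598741), (ds/dtau, dt/dtau) = (1.522971, 0.976019); Gamma_sss = 0.529189, Gamma_sst = -0.476270, Gamma_stt = 0.000000, Gamma_tss = -0.577228, Gamma_tst = 0.519505, Gamma_ttt = 0.000000; k1 = (1.522971, 0.976019, 0.188480, -0.205589)
  k2: at (s, t) = (0.689297, 0.623141), (ds/dtau, dt/dtau) = (1.527683, 0.970879); Gamma_sss = 0.510318, Gamma_sst = -0.459286, Gamma_stt = 0.000000, Gamma_tss = -0.566925, Gamma_tst = 0.510232, Gamma_ttt = 0.000000; k2 = (1.527683, 0.970879, 0.171435, -0.190451)
  k3: at (s, t) = (0.689415, 0.623013), (ds/dtau, dt/dtau) = (1.527257, 0.971258); Gamma_sss = 0.510279, Gamma_sst = -0.459251, Gamma_stt = 0.000000, Gamma_tss = -0.566787, Gamma_tst = 0.510108, Gamma_ttt = 0.000000; k3 = (1.527257, 0.971258, 0.172237, -0.191310)
  k4: at (s, t) = (0.727586, 0.647304), (ds/dtau, dt/dtau) = (1.531583, 0.966454); Gamma_sss = 0.492506, Gamma_sst = -0.443255, Gamma_stt = 0.000000, Gamma_tss = -0.556510, Gamma_tst = 0.500859, Gamma_ttt = 0.000000; k4 = (1.531583, 0.966454, 0.156922, -0.177316)
  Y <- Y + (h/6)(k1 + 2k2 + 2k3 + k4): s = 0.7276, t = 0.6473, ds/dtau = 1.5316, dt/dtau = 0.9665

Answer: s = 0.7276, t = 0.6473, ds/dtau = 1.5316, dt/dtau = 0.9665


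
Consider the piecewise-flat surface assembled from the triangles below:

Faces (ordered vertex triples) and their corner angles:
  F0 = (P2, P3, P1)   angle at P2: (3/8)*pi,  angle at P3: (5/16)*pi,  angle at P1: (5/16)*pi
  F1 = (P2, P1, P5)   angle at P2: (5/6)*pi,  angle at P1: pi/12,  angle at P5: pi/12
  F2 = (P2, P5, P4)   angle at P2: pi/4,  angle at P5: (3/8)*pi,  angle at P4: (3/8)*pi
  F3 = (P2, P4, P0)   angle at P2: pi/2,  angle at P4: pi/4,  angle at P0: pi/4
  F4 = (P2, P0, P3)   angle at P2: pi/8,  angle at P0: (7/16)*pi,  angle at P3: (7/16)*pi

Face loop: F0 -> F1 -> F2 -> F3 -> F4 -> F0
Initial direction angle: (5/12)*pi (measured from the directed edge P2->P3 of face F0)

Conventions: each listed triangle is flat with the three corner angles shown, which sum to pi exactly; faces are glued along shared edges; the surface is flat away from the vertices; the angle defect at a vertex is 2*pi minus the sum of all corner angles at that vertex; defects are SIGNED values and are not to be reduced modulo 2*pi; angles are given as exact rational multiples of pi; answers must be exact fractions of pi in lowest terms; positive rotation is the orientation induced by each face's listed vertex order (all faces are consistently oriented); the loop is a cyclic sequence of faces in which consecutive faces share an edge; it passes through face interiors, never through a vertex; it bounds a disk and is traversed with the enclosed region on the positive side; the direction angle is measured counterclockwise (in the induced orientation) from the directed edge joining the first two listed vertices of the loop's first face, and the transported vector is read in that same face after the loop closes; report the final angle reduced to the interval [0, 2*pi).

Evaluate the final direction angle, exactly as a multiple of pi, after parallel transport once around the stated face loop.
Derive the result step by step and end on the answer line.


enclosed vertex P2: corner angles sum to (25/12)*pi, defect = 2*pi - (25/12)*pi = -pi/12
final direction = starting direction + enclosed defect total, reduced mod 2*pi (induced orientation)
final angle = (5/12)*pi - pi/12 = pi/3 (mod 2*pi)

Answer: final direction angle = pi/3


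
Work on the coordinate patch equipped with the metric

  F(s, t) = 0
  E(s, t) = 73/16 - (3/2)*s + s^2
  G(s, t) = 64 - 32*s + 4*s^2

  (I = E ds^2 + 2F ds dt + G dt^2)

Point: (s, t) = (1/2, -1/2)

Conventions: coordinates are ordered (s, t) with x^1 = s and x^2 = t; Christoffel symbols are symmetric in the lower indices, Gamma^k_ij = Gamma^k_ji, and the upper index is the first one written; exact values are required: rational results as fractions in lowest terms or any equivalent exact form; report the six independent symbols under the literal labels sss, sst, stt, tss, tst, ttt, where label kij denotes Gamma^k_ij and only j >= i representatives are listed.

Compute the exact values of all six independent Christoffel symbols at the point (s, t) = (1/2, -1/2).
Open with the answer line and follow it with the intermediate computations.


Answer: Gamma_sss = -4/65, Gamma_sst = 0, Gamma_stt = 224/65, Gamma_tss = 0, Gamma_tst = -2/7, Gamma_ttt = 0

E = 65/16, F = 0, G = 49 at the point
E_s = -1/2, E_t = 0, F_s = 0, F_t = 0, G_s = -28, G_t = 0
EG - F^2 = 3185/16;  g^inv = (16/3185) * [[49, 0], [0, 65/16]]
first-kind symbols [ij,l] = (1/2)(d_i g_jl + d_j g_il - d_l g_ij): [ss,s] = E_s/2 = -1/4, [ss,t] = F_s - E_t/2 = 0, [st,s] = E_t/2 = 0, [st,t] = G_s/2 = -14, [tt,s] = F_t - G_s/2 = 14, [tt,t] = G_t/2 = 0
Gamma^s_ij = (G*[ij,s] - F*[ij,t])/(EG - F^2), Gamma^t_ij = (E*[ij,t] - F*[ij,s])/(EG - F^2)
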